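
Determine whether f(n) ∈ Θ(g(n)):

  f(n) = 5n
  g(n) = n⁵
False

f(n) = 5n is O(n), and g(n) = n⁵ is O(n⁵).
Since they have different growth rates, f(n) = Θ(g(n)) is false.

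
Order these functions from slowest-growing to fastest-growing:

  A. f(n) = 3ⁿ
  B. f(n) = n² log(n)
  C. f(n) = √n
C < B < A

Comparing growth rates:
C = √n is O(√n)
B = n² log(n) is O(n² log n)
A = 3ⁿ is O(3ⁿ)

Therefore, the order from slowest to fastest is: C < B < A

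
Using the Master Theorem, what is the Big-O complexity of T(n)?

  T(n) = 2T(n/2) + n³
Θ(n³)

Master Theorem: a = 2, b = 2, f(n) = n³.
Compute the critical exponent d = log₂(2) = 1.
Compare f(n) = Θ(n³) against n^d:
  k = 3 > d = 1, so f(n) = Ω(n^(d+ε)) — Case 3.
  Regularity: a·(n/b)^3/n^3 = a/b^3 = 2/8 < 1 ✓.
  The top-level work dominates: T(n) = Θ(f(n)) = Θ(n³).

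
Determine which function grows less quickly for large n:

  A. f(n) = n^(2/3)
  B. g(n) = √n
B

f(n) = n^(2/3) is O(n^(2/3)), while g(n) = √n is O(√n).
Since O(√n) grows slower than O(n^(2/3)), g(n) is dominated.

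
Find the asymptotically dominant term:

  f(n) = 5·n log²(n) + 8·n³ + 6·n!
6·n!

Looking at each term:
  - 5·n log²(n) is O(n log² n)
  - 8·n³ is O(n³)
  - 6·n! is O(n!)

The term 6·n! (O(n!)) grows fastest and dominates all others.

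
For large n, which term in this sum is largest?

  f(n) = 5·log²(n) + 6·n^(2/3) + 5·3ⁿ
5·3ⁿ

Looking at each term:
  - 5·log²(n) is O(log² n)
  - 6·n^(2/3) is O(n^(2/3))
  - 5·3ⁿ is O(3ⁿ)

The term 5·3ⁿ (O(3ⁿ)) grows fastest and dominates all others.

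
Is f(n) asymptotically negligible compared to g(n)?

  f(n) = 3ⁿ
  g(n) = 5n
False

f(n) = 3ⁿ is O(3ⁿ), and g(n) = 5n is O(n).
Since O(3ⁿ) grows faster than or equal to O(n), f(n) = o(g(n)) is false.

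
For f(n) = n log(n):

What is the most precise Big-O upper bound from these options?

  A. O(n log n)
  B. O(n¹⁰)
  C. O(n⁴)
A

f(n) = n log(n) is O(n log n).
All listed options are valid Big-O bounds (upper bounds),
but O(n log n) is the tightest (smallest valid bound).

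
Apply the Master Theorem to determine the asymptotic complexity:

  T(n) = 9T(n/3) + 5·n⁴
Θ(n⁴)

Master Theorem: a = 9, b = 3, f(n) = 5·n⁴.
Compute the critical exponent d = log₃(9) = 2.
Compare f(n) = Θ(n⁴) against n^d:
  k = 4 > d = 2, so f(n) = Ω(n^(d+ε)) — Case 3.
  Regularity: a·(n/b)^4/n^4 = a/b^4 = 9/81 < 1 ✓.
  The top-level work dominates: T(n) = Θ(f(n)) = Θ(n⁴).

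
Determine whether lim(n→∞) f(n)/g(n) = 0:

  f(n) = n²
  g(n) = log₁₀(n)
False

f(n) = n² is O(n²), and g(n) = log₁₀(n) is O(log n).
Since O(n²) grows faster than or equal to O(log n), f(n) = o(g(n)) is false.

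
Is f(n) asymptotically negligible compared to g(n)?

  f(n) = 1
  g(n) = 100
False

f(n) = 1 is O(1), and g(n) = 100 is O(1).
Since they have the same growth rate, f(n) = o(g(n)) is false.
(f = o(g) requires f to grow strictly slower, not equal.)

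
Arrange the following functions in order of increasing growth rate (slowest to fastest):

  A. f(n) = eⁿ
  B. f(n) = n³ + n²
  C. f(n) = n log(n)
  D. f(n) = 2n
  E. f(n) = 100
E < D < C < B < A

Comparing growth rates:
E = 100 is O(1)
D = 2n is O(n)
C = n log(n) is O(n log n)
B = n³ + n² is O(n³)
A = eⁿ is O(eⁿ)

Therefore, the order from slowest to fastest is: E < D < C < B < A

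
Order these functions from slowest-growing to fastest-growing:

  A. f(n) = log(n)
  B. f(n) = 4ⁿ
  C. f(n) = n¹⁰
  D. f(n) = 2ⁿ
A < C < D < B

Comparing growth rates:
A = log(n) is O(log n)
C = n¹⁰ is O(n¹⁰)
D = 2ⁿ is O(2ⁿ)
B = 4ⁿ is O(4ⁿ)

Therefore, the order from slowest to fastest is: A < C < D < B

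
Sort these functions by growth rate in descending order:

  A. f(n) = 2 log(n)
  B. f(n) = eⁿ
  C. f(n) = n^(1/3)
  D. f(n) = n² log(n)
B > D > C > A

Comparing growth rates:
B = eⁿ is O(eⁿ)
D = n² log(n) is O(n² log n)
C = n^(1/3) is O(n^(1/3))
A = 2 log(n) is O(log n)

Therefore, the order from fastest to slowest is: B > D > C > A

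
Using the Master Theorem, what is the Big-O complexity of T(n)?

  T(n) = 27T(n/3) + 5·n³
Θ(n³ log n)

Master Theorem: a = 27, b = 3, f(n) = 5·n³.
Compute the critical exponent d = log₃(27) = 3.
Compare f(n) = Θ(n³) against n^d:
  k = 3 = d, so f(n) = Θ(n^d) — Case 2.
  Work is balanced across levels: T(n) = Θ(n^d log n) = Θ(n³ log n).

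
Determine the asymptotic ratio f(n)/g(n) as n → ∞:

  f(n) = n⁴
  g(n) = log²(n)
∞

Since n⁴ (O(n⁴)) grows faster than log²(n) (O(log² n)),
the ratio f(n)/g(n) → ∞ as n → ∞.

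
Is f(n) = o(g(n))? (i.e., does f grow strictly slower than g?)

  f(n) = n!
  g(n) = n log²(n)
False

f(n) = n! is O(n!), and g(n) = n log²(n) is O(n log² n).
Since O(n!) grows faster than or equal to O(n log² n), f(n) = o(g(n)) is false.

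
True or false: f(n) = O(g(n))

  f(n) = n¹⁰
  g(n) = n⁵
False

f(n) = n¹⁰ is O(n¹⁰), and g(n) = n⁵ is O(n⁵).
Since O(n¹⁰) grows faster than O(n⁵), f(n) = O(g(n)) is false.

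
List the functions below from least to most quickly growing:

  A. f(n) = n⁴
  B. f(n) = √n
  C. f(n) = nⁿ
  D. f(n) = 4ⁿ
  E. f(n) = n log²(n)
B < E < A < D < C

Comparing growth rates:
B = √n is O(√n)
E = n log²(n) is O(n log² n)
A = n⁴ is O(n⁴)
D = 4ⁿ is O(4ⁿ)
C = nⁿ is O(nⁿ)

Therefore, the order from slowest to fastest is: B < E < A < D < C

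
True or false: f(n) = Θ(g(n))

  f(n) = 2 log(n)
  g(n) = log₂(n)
True

f(n) = 2 log(n) and g(n) = log₂(n) are both O(log n).
Since they have the same asymptotic growth rate, f(n) = Θ(g(n)) is true.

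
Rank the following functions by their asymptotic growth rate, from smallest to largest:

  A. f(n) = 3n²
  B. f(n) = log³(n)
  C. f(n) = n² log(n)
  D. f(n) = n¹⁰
B < A < C < D

Comparing growth rates:
B = log³(n) is O(log³ n)
A = 3n² is O(n²)
C = n² log(n) is O(n² log n)
D = n¹⁰ is O(n¹⁰)

Therefore, the order from slowest to fastest is: B < A < C < D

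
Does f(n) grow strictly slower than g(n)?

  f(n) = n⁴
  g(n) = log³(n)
False

f(n) = n⁴ is O(n⁴), and g(n) = log³(n) is O(log³ n).
Since O(n⁴) grows faster than or equal to O(log³ n), f(n) = o(g(n)) is false.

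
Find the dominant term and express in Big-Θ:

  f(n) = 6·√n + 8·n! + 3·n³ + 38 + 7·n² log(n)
Θ(n!)

Order the terms by growth rate: 38 ≺ 6·√n ≺ 7·n² log(n) ≺ 3·n³ ≺ 8·n!.
The fastest-growing term 8·n! dominates as n → ∞; dropping its constant factor gives Θ(n!).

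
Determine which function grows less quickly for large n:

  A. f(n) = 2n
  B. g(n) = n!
A

f(n) = 2n is O(n), while g(n) = n! is O(n!).
Since O(n) grows slower than O(n!), f(n) is dominated.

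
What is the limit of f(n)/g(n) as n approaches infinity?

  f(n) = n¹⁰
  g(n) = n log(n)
∞

Since n¹⁰ (O(n¹⁰)) grows faster than n log(n) (O(n log n)),
the ratio f(n)/g(n) → ∞ as n → ∞.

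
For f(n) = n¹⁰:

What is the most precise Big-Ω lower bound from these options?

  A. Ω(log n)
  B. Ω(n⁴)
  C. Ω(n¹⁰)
C

f(n) = n¹⁰ is Ω(n¹⁰).
All listed options are valid Big-Ω bounds (lower bounds),
but Ω(n¹⁰) is the tightest (largest valid bound).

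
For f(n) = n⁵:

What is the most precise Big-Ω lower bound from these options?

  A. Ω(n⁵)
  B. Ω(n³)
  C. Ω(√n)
A

f(n) = n⁵ is Ω(n⁵).
All listed options are valid Big-Ω bounds (lower bounds),
but Ω(n⁵) is the tightest (largest valid bound).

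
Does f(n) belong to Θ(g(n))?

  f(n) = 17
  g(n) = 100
True

f(n) = 17 and g(n) = 100 are both O(1).
Since they have the same asymptotic growth rate, f(n) = Θ(g(n)) is true.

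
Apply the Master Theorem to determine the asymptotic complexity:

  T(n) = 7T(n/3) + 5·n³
Θ(n³)

Master Theorem: a = 7, b = 3, f(n) = 5·n³.
Compute the critical exponent d = log₃(7) = 1.771.
Compare f(n) = Θ(n³) against n^d:
  k = 3 > d = 1.771, so f(n) = Ω(n^(d+ε)) — Case 3.
  Regularity: a·(n/b)^3/n^3 = a/b^3 = 7/27 < 1 ✓.
  The top-level work dominates: T(n) = Θ(f(n)) = Θ(n³).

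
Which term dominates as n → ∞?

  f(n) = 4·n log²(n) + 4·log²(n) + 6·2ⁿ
6·2ⁿ

Looking at each term:
  - 4·n log²(n) is O(n log² n)
  - 4·log²(n) is O(log² n)
  - 6·2ⁿ is O(2ⁿ)

The term 6·2ⁿ (O(2ⁿ)) grows fastest and dominates all others.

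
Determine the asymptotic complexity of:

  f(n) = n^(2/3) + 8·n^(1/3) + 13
O(n^(2/3))

The dominant term in n^(2/3) + 8·n^(1/3) + 13 is n^(2/3), which is Θ(n^(2/3)).
Lower-order terms (8·n^(1/3), 13) are asymptotically negligible.
Constants are absorbed, so the tightest bound is O(n^(2/3)).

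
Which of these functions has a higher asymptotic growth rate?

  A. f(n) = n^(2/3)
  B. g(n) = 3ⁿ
B

f(n) = n^(2/3) is O(n^(2/3)), while g(n) = 3ⁿ is O(3ⁿ).
Since O(3ⁿ) grows faster than O(n^(2/3)), g(n) dominates.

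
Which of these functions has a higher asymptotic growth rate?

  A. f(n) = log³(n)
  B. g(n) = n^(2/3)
B

f(n) = log³(n) is O(log³ n), while g(n) = n^(2/3) is O(n^(2/3)).
Since O(n^(2/3)) grows faster than O(log³ n), g(n) dominates.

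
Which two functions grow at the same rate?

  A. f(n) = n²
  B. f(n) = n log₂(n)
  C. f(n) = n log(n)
B and C

Examining each function:
  A. n² is O(n²)
  B. n log₂(n) is O(n log n)
  C. n log(n) is O(n log n)

Functions B and C both have the same complexity class.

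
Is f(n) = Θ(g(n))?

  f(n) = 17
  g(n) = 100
True

f(n) = 17 and g(n) = 100 are both O(1).
Since they have the same asymptotic growth rate, f(n) = Θ(g(n)) is true.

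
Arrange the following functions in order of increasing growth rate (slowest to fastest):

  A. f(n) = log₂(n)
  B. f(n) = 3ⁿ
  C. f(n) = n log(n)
A < C < B

Comparing growth rates:
A = log₂(n) is O(log n)
C = n log(n) is O(n log n)
B = 3ⁿ is O(3ⁿ)

Therefore, the order from slowest to fastest is: A < C < B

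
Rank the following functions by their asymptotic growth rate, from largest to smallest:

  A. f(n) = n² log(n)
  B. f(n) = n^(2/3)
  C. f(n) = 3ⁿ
C > A > B

Comparing growth rates:
C = 3ⁿ is O(3ⁿ)
A = n² log(n) is O(n² log n)
B = n^(2/3) is O(n^(2/3))

Therefore, the order from fastest to slowest is: C > A > B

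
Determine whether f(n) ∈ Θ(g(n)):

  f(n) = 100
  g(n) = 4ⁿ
False

f(n) = 100 is O(1), and g(n) = 4ⁿ is O(4ⁿ).
Since they have different growth rates, f(n) = Θ(g(n)) is false.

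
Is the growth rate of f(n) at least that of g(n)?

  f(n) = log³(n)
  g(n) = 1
True

f(n) = log³(n) is O(log³ n), and g(n) = 1 is O(1).
Since O(log³ n) grows at least as fast as O(1), f(n) = Ω(g(n)) is true.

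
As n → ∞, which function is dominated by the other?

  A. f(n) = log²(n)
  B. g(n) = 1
B

f(n) = log²(n) is O(log² n), while g(n) = 1 is O(1).
Since O(1) grows slower than O(log² n), g(n) is dominated.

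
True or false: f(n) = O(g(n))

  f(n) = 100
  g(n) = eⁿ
True

f(n) = 100 is O(1), and g(n) = eⁿ is O(eⁿ).
Since O(1) ⊆ O(eⁿ) (f grows no faster than g), f(n) = O(g(n)) is true.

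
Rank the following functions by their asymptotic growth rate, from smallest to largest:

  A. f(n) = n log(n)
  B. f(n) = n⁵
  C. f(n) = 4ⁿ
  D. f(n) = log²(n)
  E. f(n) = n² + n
D < A < E < B < C

Comparing growth rates:
D = log²(n) is O(log² n)
A = n log(n) is O(n log n)
E = n² + n is O(n²)
B = n⁵ is O(n⁵)
C = 4ⁿ is O(4ⁿ)

Therefore, the order from slowest to fastest is: D < A < E < B < C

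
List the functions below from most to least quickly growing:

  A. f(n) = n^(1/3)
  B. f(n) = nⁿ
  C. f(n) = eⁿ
B > C > A

Comparing growth rates:
B = nⁿ is O(nⁿ)
C = eⁿ is O(eⁿ)
A = n^(1/3) is O(n^(1/3))

Therefore, the order from fastest to slowest is: B > C > A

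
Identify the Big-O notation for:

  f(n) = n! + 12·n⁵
O(n!)

The dominant term in n! + 12·n⁵ is n!, which is Θ(n!).
Lower-order terms (12·n⁵) are asymptotically negligible.
Constants are absorbed, so the tightest bound is O(n!).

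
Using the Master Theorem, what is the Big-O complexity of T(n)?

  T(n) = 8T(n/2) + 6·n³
Θ(n³ log n)

Master Theorem: a = 8, b = 2, f(n) = 6·n³.
Compute the critical exponent d = log₂(8) = 3.
Compare f(n) = Θ(n³) against n^d:
  k = 3 = d, so f(n) = Θ(n^d) — Case 2.
  Work is balanced across levels: T(n) = Θ(n^d log n) = Θ(n³ log n).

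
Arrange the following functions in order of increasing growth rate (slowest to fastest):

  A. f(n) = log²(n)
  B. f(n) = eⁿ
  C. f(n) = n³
A < C < B

Comparing growth rates:
A = log²(n) is O(log² n)
C = n³ is O(n³)
B = eⁿ is O(eⁿ)

Therefore, the order from slowest to fastest is: A < C < B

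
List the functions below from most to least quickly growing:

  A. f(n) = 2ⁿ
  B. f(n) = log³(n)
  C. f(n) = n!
C > A > B

Comparing growth rates:
C = n! is O(n!)
A = 2ⁿ is O(2ⁿ)
B = log³(n) is O(log³ n)

Therefore, the order from fastest to slowest is: C > A > B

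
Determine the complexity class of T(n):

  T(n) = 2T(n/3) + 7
Θ(n^log₃(2))

Master Theorem: a = 2, b = 3, f(n) = 7.
Compute the critical exponent d = log₃(2) = 0.631.
Compare f(n) = Θ(1) against n^d:
  k = 0 < d = 0.631, so f(n) = O(n^(d-ε)) — Case 1.
  The recursion cost dominates: T(n) = Θ(n^d) = Θ(n^log₃(2)).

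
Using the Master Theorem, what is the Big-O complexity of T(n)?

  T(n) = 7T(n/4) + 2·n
Θ(n^log₄(7))

Master Theorem: a = 7, b = 4, f(n) = 2·n.
Compute the critical exponent d = log₄(7) = 1.404.
Compare f(n) = Θ(n) against n^d:
  k = 1 < d = 1.404, so f(n) = O(n^(d-ε)) — Case 1.
  The recursion cost dominates: T(n) = Θ(n^d) = Θ(n^log₄(7)).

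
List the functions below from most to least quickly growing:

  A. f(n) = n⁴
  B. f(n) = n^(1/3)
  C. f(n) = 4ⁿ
C > A > B

Comparing growth rates:
C = 4ⁿ is O(4ⁿ)
A = n⁴ is O(n⁴)
B = n^(1/3) is O(n^(1/3))

Therefore, the order from fastest to slowest is: C > A > B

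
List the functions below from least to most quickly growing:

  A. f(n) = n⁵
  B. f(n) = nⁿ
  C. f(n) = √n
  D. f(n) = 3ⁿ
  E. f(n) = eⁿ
C < A < E < D < B

Comparing growth rates:
C = √n is O(√n)
A = n⁵ is O(n⁵)
E = eⁿ is O(eⁿ)
D = 3ⁿ is O(3ⁿ)
B = nⁿ is O(nⁿ)

Therefore, the order from slowest to fastest is: C < A < E < D < B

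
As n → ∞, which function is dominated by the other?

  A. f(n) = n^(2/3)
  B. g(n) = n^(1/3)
B

f(n) = n^(2/3) is O(n^(2/3)), while g(n) = n^(1/3) is O(n^(1/3)).
Since O(n^(1/3)) grows slower than O(n^(2/3)), g(n) is dominated.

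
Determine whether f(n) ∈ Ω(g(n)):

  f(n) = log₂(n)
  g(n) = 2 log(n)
True

f(n) = log₂(n) and g(n) = 2 log(n) are both O(log n).
Big-Ω permits equal growth rates (f ≥ c·g for some c > 0), so f(n) = Ω(g(n)) is true.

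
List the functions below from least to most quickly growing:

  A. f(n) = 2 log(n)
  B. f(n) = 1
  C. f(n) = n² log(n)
B < A < C

Comparing growth rates:
B = 1 is O(1)
A = 2 log(n) is O(log n)
C = n² log(n) is O(n² log n)

Therefore, the order from slowest to fastest is: B < A < C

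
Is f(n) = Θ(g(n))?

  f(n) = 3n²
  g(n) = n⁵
False

f(n) = 3n² is O(n²), and g(n) = n⁵ is O(n⁵).
Since they have different growth rates, f(n) = Θ(g(n)) is false.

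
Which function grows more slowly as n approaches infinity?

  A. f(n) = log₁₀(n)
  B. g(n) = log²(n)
A

f(n) = log₁₀(n) is O(log n), while g(n) = log²(n) is O(log² n).
Since O(log n) grows slower than O(log² n), f(n) is dominated.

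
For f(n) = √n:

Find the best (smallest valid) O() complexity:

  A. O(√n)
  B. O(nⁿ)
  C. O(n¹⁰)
A

f(n) = √n is O(√n).
All listed options are valid Big-O bounds (upper bounds),
but O(√n) is the tightest (smallest valid bound).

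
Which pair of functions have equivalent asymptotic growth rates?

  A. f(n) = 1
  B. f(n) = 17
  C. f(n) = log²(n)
A and B

Examining each function:
  A. 1 is O(1)
  B. 17 is O(1)
  C. log²(n) is O(log² n)

Functions A and B both have the same complexity class.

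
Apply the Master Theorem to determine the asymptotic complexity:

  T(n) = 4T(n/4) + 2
Θ(n)

Master Theorem: a = 4, b = 4, f(n) = 2.
Compute the critical exponent d = log₄(4) = 1.
Compare f(n) = Θ(1) against n^d:
  k = 0 < d = 1, so f(n) = O(n^(d-ε)) — Case 1.
  The recursion cost dominates: T(n) = Θ(n^d) = Θ(n).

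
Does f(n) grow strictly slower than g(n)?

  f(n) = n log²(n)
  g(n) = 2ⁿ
True

f(n) = n log²(n) is O(n log² n), and g(n) = 2ⁿ is O(2ⁿ).
Since O(n log² n) grows strictly slower than O(2ⁿ), f(n) = o(g(n)) is true.
This means lim(n→∞) f(n)/g(n) = 0.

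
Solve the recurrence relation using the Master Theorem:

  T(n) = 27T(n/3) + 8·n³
Θ(n³ log n)

Master Theorem: a = 27, b = 3, f(n) = 8·n³.
Compute the critical exponent d = log₃(27) = 3.
Compare f(n) = Θ(n³) against n^d:
  k = 3 = d, so f(n) = Θ(n^d) — Case 2.
  Work is balanced across levels: T(n) = Θ(n^d log n) = Θ(n³ log n).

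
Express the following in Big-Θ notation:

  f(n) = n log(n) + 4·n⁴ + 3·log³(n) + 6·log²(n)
Θ(n⁴)

Order the terms by growth rate: 6·log²(n) ≺ 3·log³(n) ≺ n log(n) ≺ 4·n⁴.
The fastest-growing term 4·n⁴ dominates as n → ∞; dropping its constant factor gives Θ(n⁴).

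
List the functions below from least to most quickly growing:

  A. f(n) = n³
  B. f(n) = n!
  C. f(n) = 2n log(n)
C < A < B

Comparing growth rates:
C = 2n log(n) is O(n log n)
A = n³ is O(n³)
B = n! is O(n!)

Therefore, the order from slowest to fastest is: C < A < B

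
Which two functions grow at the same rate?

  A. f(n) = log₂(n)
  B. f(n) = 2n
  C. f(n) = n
B and C

Examining each function:
  A. log₂(n) is O(log n)
  B. 2n is O(n)
  C. n is O(n)

Functions B and C both have the same complexity class.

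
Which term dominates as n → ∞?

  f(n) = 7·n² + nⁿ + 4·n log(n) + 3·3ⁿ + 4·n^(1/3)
nⁿ

Looking at each term:
  - 7·n² is O(n²)
  - nⁿ is O(nⁿ)
  - 4·n log(n) is O(n log n)
  - 3·3ⁿ is O(3ⁿ)
  - 4·n^(1/3) is O(n^(1/3))

The term nⁿ (O(nⁿ)) grows fastest and dominates all others.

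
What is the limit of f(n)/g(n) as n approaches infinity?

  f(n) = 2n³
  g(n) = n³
2

Since 2n³ and n³ have the same growth rate (O(n³)),
the ratio converges to a constant: 2.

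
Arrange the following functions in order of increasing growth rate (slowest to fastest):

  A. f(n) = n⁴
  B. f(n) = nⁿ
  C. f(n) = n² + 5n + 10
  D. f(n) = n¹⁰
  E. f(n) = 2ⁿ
C < A < D < E < B

Comparing growth rates:
C = n² + 5n + 10 is O(n²)
A = n⁴ is O(n⁴)
D = n¹⁰ is O(n¹⁰)
E = 2ⁿ is O(2ⁿ)
B = nⁿ is O(nⁿ)

Therefore, the order from slowest to fastest is: C < A < D < E < B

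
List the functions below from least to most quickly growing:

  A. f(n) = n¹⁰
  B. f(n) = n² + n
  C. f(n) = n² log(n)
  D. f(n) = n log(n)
D < B < C < A

Comparing growth rates:
D = n log(n) is O(n log n)
B = n² + n is O(n²)
C = n² log(n) is O(n² log n)
A = n¹⁰ is O(n¹⁰)

Therefore, the order from slowest to fastest is: D < B < C < A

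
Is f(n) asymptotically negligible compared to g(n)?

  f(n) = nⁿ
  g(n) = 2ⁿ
False

f(n) = nⁿ is O(nⁿ), and g(n) = 2ⁿ is O(2ⁿ).
Since O(nⁿ) grows faster than or equal to O(2ⁿ), f(n) = o(g(n)) is false.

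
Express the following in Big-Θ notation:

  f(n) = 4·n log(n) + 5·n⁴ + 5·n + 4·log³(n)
Θ(n⁴)

Order the terms by growth rate: 4·log³(n) ≺ 5·n ≺ 4·n log(n) ≺ 5·n⁴.
The fastest-growing term 5·n⁴ dominates as n → ∞; dropping its constant factor gives Θ(n⁴).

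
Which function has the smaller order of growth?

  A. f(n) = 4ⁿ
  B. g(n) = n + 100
B

f(n) = 4ⁿ is O(4ⁿ), while g(n) = n + 100 is O(n).
Since O(n) grows slower than O(4ⁿ), g(n) is dominated.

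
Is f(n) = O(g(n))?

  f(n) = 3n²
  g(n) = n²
True

f(n) = 3n² and g(n) = n² are both O(n²).
Big-O permits equal growth rates (f ≤ c·g for some c), so f(n) = O(g(n)) is true.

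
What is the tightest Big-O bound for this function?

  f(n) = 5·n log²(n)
O(n log² n)

The dominant term in 5·n log²(n) is 5·n log²(n), which is Θ(n log² n).
Constants are absorbed, so the tightest bound is O(n log² n).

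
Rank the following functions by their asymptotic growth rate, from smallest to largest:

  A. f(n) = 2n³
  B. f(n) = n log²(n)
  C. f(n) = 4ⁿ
B < A < C

Comparing growth rates:
B = n log²(n) is O(n log² n)
A = 2n³ is O(n³)
C = 4ⁿ is O(4ⁿ)

Therefore, the order from slowest to fastest is: B < A < C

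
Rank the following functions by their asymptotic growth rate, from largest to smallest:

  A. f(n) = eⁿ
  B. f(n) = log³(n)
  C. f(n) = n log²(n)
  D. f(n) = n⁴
A > D > C > B

Comparing growth rates:
A = eⁿ is O(eⁿ)
D = n⁴ is O(n⁴)
C = n log²(n) is O(n log² n)
B = log³(n) is O(log³ n)

Therefore, the order from fastest to slowest is: A > D > C > B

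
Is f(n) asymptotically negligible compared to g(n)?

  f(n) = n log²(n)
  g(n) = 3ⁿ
True

f(n) = n log²(n) is O(n log² n), and g(n) = 3ⁿ is O(3ⁿ).
Since O(n log² n) grows strictly slower than O(3ⁿ), f(n) = o(g(n)) is true.
This means lim(n→∞) f(n)/g(n) = 0.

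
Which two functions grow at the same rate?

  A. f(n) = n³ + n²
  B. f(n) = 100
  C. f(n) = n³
A and C

Examining each function:
  A. n³ + n² is O(n³)
  B. 100 is O(1)
  C. n³ is O(n³)

Functions A and C both have the same complexity class.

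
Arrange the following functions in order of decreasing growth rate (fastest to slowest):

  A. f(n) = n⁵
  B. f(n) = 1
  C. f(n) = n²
A > C > B

Comparing growth rates:
A = n⁵ is O(n⁵)
C = n² is O(n²)
B = 1 is O(1)

Therefore, the order from fastest to slowest is: A > C > B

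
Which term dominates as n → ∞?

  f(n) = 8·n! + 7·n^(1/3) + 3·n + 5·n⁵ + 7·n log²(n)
8·n!

Looking at each term:
  - 8·n! is O(n!)
  - 7·n^(1/3) is O(n^(1/3))
  - 3·n is O(n)
  - 5·n⁵ is O(n⁵)
  - 7·n log²(n) is O(n log² n)

The term 8·n! (O(n!)) grows fastest and dominates all others.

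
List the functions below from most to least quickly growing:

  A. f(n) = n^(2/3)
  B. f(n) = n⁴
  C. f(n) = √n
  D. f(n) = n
B > D > A > C

Comparing growth rates:
B = n⁴ is O(n⁴)
D = n is O(n)
A = n^(2/3) is O(n^(2/3))
C = √n is O(√n)

Therefore, the order from fastest to slowest is: B > D > A > C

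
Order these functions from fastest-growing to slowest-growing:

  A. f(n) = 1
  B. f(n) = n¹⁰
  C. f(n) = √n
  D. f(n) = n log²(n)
B > D > C > A

Comparing growth rates:
B = n¹⁰ is O(n¹⁰)
D = n log²(n) is O(n log² n)
C = √n is O(√n)
A = 1 is O(1)

Therefore, the order from fastest to slowest is: B > D > C > A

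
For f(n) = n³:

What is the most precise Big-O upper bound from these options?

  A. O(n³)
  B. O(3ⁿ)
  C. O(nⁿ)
A

f(n) = n³ is O(n³).
All listed options are valid Big-O bounds (upper bounds),
but O(n³) is the tightest (smallest valid bound).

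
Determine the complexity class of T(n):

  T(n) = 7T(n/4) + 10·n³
Θ(n³)

Master Theorem: a = 7, b = 4, f(n) = 10·n³.
Compute the critical exponent d = log₄(7) = 1.404.
Compare f(n) = Θ(n³) against n^d:
  k = 3 > d = 1.404, so f(n) = Ω(n^(d+ε)) — Case 3.
  Regularity: a·(n/b)^3/n^3 = a/b^3 = 7/64 < 1 ✓.
  The top-level work dominates: T(n) = Θ(f(n)) = Θ(n³).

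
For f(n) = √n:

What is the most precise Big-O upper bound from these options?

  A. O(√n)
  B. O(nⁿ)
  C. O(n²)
A

f(n) = √n is O(√n).
All listed options are valid Big-O bounds (upper bounds),
but O(√n) is the tightest (smallest valid bound).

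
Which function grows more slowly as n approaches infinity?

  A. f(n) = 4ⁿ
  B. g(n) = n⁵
B

f(n) = 4ⁿ is O(4ⁿ), while g(n) = n⁵ is O(n⁵).
Since O(n⁵) grows slower than O(4ⁿ), g(n) is dominated.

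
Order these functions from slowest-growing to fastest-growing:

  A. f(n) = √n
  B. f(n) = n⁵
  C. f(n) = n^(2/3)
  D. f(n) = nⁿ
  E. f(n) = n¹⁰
A < C < B < E < D

Comparing growth rates:
A = √n is O(√n)
C = n^(2/3) is O(n^(2/3))
B = n⁵ is O(n⁵)
E = n¹⁰ is O(n¹⁰)
D = nⁿ is O(nⁿ)

Therefore, the order from slowest to fastest is: A < C < B < E < D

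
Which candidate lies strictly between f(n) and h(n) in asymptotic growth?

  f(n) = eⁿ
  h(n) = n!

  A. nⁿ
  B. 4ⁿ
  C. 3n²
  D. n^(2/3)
B

We need g(n) with eⁿ = o(g(n)) and g(n) = o(n!), i.e. O(eⁿ) ≺ g ≺ O(n!).
Check each option:
  A. nⁿ — O(nⁿ) does not grow strictly slower than h(n)
  B. 4ⁿ — O(4ⁿ) is strictly between O(eⁿ) and O(n!) ✓
  C. 3n² — O(n²) does not grow strictly faster than f(n)
  D. n^(2/3) — O(n^(2/3)) does not grow strictly faster than f(n)

Only option B (4ⁿ) lies strictly between.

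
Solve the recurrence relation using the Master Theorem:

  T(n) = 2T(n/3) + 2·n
Θ(n)

Master Theorem: a = 2, b = 3, f(n) = 2·n.
Compute the critical exponent d = log₃(2) = 0.631.
Compare f(n) = Θ(n) against n^d:
  k = 1 > d = 0.631, so f(n) = Ω(n^(d+ε)) — Case 3.
  Regularity: a·(n/b)^1/n^1 = a/b^1 = 2/3 < 1 ✓.
  The top-level work dominates: T(n) = Θ(f(n)) = Θ(n).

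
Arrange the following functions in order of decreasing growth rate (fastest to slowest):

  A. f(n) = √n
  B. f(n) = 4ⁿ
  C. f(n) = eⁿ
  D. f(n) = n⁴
B > C > D > A

Comparing growth rates:
B = 4ⁿ is O(4ⁿ)
C = eⁿ is O(eⁿ)
D = n⁴ is O(n⁴)
A = √n is O(√n)

Therefore, the order from fastest to slowest is: B > C > D > A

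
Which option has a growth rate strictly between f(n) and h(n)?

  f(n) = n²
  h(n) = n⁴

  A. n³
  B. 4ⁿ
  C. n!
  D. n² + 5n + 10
A

We need g(n) with n² = o(g(n)) and g(n) = o(n⁴), i.e. O(n²) ≺ g ≺ O(n⁴).
Check each option:
  A. n³ — O(n³) is strictly between O(n²) and O(n⁴) ✓
  B. 4ⁿ — O(4ⁿ) does not grow strictly slower than h(n)
  C. n! — O(n!) does not grow strictly slower than h(n)
  D. n² + 5n + 10 — O(n²) does not grow strictly faster than f(n)

Only option A (n³) lies strictly between.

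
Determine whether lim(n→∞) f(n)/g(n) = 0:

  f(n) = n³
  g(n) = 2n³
False

f(n) = n³ is O(n³), and g(n) = 2n³ is O(n³).
Since they have the same growth rate, f(n) = o(g(n)) is false.
(f = o(g) requires f to grow strictly slower, not equal.)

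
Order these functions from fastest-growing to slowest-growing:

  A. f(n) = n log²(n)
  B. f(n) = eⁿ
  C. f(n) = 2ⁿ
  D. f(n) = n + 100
B > C > A > D

Comparing growth rates:
B = eⁿ is O(eⁿ)
C = 2ⁿ is O(2ⁿ)
A = n log²(n) is O(n log² n)
D = n + 100 is O(n)

Therefore, the order from fastest to slowest is: B > C > A > D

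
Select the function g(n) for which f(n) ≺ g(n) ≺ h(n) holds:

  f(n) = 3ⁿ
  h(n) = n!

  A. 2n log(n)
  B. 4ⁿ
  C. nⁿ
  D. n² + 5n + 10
B

We need g(n) with 3ⁿ = o(g(n)) and g(n) = o(n!), i.e. O(3ⁿ) ≺ g ≺ O(n!).
Check each option:
  A. 2n log(n) — O(n log n) does not grow strictly faster than f(n)
  B. 4ⁿ — O(4ⁿ) is strictly between O(3ⁿ) and O(n!) ✓
  C. nⁿ — O(nⁿ) does not grow strictly slower than h(n)
  D. n² + 5n + 10 — O(n²) does not grow strictly faster than f(n)

Only option B (4ⁿ) lies strictly between.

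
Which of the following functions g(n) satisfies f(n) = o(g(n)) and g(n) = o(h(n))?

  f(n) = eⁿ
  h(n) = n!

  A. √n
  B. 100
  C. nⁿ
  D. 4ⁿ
D

We need g(n) with eⁿ = o(g(n)) and g(n) = o(n!), i.e. O(eⁿ) ≺ g ≺ O(n!).
Check each option:
  A. √n — O(√n) does not grow strictly faster than f(n)
  B. 100 — O(1) does not grow strictly faster than f(n)
  C. nⁿ — O(nⁿ) does not grow strictly slower than h(n)
  D. 4ⁿ — O(4ⁿ) is strictly between O(eⁿ) and O(n!) ✓

Only option D (4ⁿ) lies strictly between.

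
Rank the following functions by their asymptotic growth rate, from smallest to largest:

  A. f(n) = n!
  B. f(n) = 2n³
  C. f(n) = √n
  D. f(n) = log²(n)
D < C < B < A

Comparing growth rates:
D = log²(n) is O(log² n)
C = √n is O(√n)
B = 2n³ is O(n³)
A = n! is O(n!)

Therefore, the order from slowest to fastest is: D < C < B < A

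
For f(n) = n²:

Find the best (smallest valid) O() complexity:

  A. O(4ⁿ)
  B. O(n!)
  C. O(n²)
C

f(n) = n² is O(n²).
All listed options are valid Big-O bounds (upper bounds),
but O(n²) is the tightest (smallest valid bound).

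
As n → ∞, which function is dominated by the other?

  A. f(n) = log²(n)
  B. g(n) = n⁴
A

f(n) = log²(n) is O(log² n), while g(n) = n⁴ is O(n⁴).
Since O(log² n) grows slower than O(n⁴), f(n) is dominated.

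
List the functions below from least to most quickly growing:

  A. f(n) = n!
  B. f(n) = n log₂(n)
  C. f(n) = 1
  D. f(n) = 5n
C < D < B < A

Comparing growth rates:
C = 1 is O(1)
D = 5n is O(n)
B = n log₂(n) is O(n log n)
A = n! is O(n!)

Therefore, the order from slowest to fastest is: C < D < B < A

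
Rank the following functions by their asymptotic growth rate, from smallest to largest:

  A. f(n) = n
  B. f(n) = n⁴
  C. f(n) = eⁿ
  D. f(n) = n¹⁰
A < B < D < C

Comparing growth rates:
A = n is O(n)
B = n⁴ is O(n⁴)
D = n¹⁰ is O(n¹⁰)
C = eⁿ is O(eⁿ)

Therefore, the order from slowest to fastest is: A < B < D < C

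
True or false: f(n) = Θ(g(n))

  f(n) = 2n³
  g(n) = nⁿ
False

f(n) = 2n³ is O(n³), and g(n) = nⁿ is O(nⁿ).
Since they have different growth rates, f(n) = Θ(g(n)) is false.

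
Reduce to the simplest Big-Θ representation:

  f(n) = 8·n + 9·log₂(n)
Θ(n)

Order the terms by growth rate: 9·log₂(n) ≺ 8·n.
The fastest-growing term 8·n dominates as n → ∞; dropping its constant factor gives Θ(n).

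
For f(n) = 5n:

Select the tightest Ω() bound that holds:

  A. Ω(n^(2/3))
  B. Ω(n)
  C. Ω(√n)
B

f(n) = 5n is Ω(n).
All listed options are valid Big-Ω bounds (lower bounds),
but Ω(n) is the tightest (largest valid bound).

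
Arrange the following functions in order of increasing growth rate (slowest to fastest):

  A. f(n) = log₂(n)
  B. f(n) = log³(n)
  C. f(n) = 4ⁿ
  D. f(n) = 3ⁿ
A < B < D < C

Comparing growth rates:
A = log₂(n) is O(log n)
B = log³(n) is O(log³ n)
D = 3ⁿ is O(3ⁿ)
C = 4ⁿ is O(4ⁿ)

Therefore, the order from slowest to fastest is: A < B < D < C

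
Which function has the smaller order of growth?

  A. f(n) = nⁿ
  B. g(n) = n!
B

f(n) = nⁿ is O(nⁿ), while g(n) = n! is O(n!).
Since O(n!) grows slower than O(nⁿ), g(n) is dominated.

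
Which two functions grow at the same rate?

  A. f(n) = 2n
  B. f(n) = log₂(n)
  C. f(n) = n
A and C

Examining each function:
  A. 2n is O(n)
  B. log₂(n) is O(log n)
  C. n is O(n)

Functions A and C both have the same complexity class.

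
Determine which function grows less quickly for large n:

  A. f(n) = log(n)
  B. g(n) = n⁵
A

f(n) = log(n) is O(log n), while g(n) = n⁵ is O(n⁵).
Since O(log n) grows slower than O(n⁵), f(n) is dominated.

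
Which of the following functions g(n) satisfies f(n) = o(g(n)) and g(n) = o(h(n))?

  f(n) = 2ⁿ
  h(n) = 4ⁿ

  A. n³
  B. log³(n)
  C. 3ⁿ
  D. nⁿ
C

We need g(n) with 2ⁿ = o(g(n)) and g(n) = o(4ⁿ), i.e. O(2ⁿ) ≺ g ≺ O(4ⁿ).
Check each option:
  A. n³ — O(n³) does not grow strictly faster than f(n)
  B. log³(n) — O(log³ n) does not grow strictly faster than f(n)
  C. 3ⁿ — O(3ⁿ) is strictly between O(2ⁿ) and O(4ⁿ) ✓
  D. nⁿ — O(nⁿ) does not grow strictly slower than h(n)

Only option C (3ⁿ) lies strictly between.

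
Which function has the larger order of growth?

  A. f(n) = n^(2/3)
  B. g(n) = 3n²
B

f(n) = n^(2/3) is O(n^(2/3)), while g(n) = 3n² is O(n²).
Since O(n²) grows faster than O(n^(2/3)), g(n) dominates.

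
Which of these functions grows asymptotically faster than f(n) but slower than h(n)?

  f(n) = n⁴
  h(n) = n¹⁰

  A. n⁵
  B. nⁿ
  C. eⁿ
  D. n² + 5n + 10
A

We need g(n) with n⁴ = o(g(n)) and g(n) = o(n¹⁰), i.e. O(n⁴) ≺ g ≺ O(n¹⁰).
Check each option:
  A. n⁵ — O(n⁵) is strictly between O(n⁴) and O(n¹⁰) ✓
  B. nⁿ — O(nⁿ) does not grow strictly slower than h(n)
  C. eⁿ — O(eⁿ) does not grow strictly slower than h(n)
  D. n² + 5n + 10 — O(n²) does not grow strictly faster than f(n)

Only option A (n⁵) lies strictly between.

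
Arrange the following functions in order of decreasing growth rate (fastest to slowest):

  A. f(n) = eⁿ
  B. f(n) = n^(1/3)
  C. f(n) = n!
C > A > B

Comparing growth rates:
C = n! is O(n!)
A = eⁿ is O(eⁿ)
B = n^(1/3) is O(n^(1/3))

Therefore, the order from fastest to slowest is: C > A > B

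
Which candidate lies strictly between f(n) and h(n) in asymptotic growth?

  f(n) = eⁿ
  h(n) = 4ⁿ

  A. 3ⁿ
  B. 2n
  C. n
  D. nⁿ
A

We need g(n) with eⁿ = o(g(n)) and g(n) = o(4ⁿ), i.e. O(eⁿ) ≺ g ≺ O(4ⁿ).
Check each option:
  A. 3ⁿ — O(3ⁿ) is strictly between O(eⁿ) and O(4ⁿ) ✓
  B. 2n — O(n) does not grow strictly faster than f(n)
  C. n — O(n) does not grow strictly faster than f(n)
  D. nⁿ — O(nⁿ) does not grow strictly slower than h(n)

Only option A (3ⁿ) lies strictly between.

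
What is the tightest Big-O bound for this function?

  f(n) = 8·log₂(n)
O(log n)

The dominant term in 8·log₂(n) is 8·log₂(n), which is Θ(log n).
Constants are absorbed, so the tightest bound is O(log n).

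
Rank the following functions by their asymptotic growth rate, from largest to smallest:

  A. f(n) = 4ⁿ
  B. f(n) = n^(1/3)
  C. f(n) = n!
C > A > B

Comparing growth rates:
C = n! is O(n!)
A = 4ⁿ is O(4ⁿ)
B = n^(1/3) is O(n^(1/3))

Therefore, the order from fastest to slowest is: C > A > B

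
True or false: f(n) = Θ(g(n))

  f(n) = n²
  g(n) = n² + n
True

f(n) = n² and g(n) = n² + n are both O(n²).
Since they have the same asymptotic growth rate, f(n) = Θ(g(n)) is true.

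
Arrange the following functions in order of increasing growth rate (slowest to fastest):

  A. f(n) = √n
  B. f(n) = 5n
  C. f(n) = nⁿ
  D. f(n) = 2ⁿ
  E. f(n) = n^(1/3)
E < A < B < D < C

Comparing growth rates:
E = n^(1/3) is O(n^(1/3))
A = √n is O(√n)
B = 5n is O(n)
D = 2ⁿ is O(2ⁿ)
C = nⁿ is O(nⁿ)

Therefore, the order from slowest to fastest is: E < A < B < D < C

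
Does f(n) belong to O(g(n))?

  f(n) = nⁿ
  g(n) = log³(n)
False

f(n) = nⁿ is O(nⁿ), and g(n) = log³(n) is O(log³ n).
Since O(nⁿ) grows faster than O(log³ n), f(n) = O(g(n)) is false.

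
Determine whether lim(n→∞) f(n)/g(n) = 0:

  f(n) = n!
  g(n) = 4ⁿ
False

f(n) = n! is O(n!), and g(n) = 4ⁿ is O(4ⁿ).
Since O(n!) grows faster than or equal to O(4ⁿ), f(n) = o(g(n)) is false.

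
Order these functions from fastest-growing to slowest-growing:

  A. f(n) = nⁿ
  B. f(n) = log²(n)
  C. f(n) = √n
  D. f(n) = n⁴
A > D > C > B

Comparing growth rates:
A = nⁿ is O(nⁿ)
D = n⁴ is O(n⁴)
C = √n is O(√n)
B = log²(n) is O(log² n)

Therefore, the order from fastest to slowest is: A > D > C > B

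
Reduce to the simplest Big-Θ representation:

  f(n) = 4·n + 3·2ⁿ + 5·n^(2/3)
Θ(2ⁿ)

Order the terms by growth rate: 5·n^(2/3) ≺ 4·n ≺ 3·2ⁿ.
The fastest-growing term 3·2ⁿ dominates as n → ∞; dropping its constant factor gives Θ(2ⁿ).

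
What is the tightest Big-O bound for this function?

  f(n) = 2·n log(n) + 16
O(n log n)

The dominant term in 2·n log(n) + 16 is 2·n log(n), which is Θ(n log n).
Lower-order terms (16) are asymptotically negligible.
Constants are absorbed, so the tightest bound is O(n log n).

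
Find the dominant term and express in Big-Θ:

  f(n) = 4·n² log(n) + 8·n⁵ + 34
Θ(n⁵)

Order the terms by growth rate: 34 ≺ 4·n² log(n) ≺ 8·n⁵.
The fastest-growing term 8·n⁵ dominates as n → ∞; dropping its constant factor gives Θ(n⁵).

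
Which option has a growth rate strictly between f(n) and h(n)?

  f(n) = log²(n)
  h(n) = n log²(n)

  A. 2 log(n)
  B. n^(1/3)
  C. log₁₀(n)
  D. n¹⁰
B

We need g(n) with log²(n) = o(g(n)) and g(n) = o(n log²(n)), i.e. O(log² n) ≺ g ≺ O(n log² n).
Check each option:
  A. 2 log(n) — O(log n) does not grow strictly faster than f(n)
  B. n^(1/3) — O(n^(1/3)) is strictly between O(log² n) and O(n log² n) ✓
  C. log₁₀(n) — O(log n) does not grow strictly faster than f(n)
  D. n¹⁰ — O(n¹⁰) does not grow strictly slower than h(n)

Only option B (n^(1/3)) lies strictly between.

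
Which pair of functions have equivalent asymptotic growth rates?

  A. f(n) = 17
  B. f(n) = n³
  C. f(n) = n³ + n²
B and C

Examining each function:
  A. 17 is O(1)
  B. n³ is O(n³)
  C. n³ + n² is O(n³)

Functions B and C both have the same complexity class.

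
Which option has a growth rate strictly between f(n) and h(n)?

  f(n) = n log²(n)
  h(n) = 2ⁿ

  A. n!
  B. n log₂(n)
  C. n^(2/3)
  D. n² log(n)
D

We need g(n) with n log²(n) = o(g(n)) and g(n) = o(2ⁿ), i.e. O(n log² n) ≺ g ≺ O(2ⁿ).
Check each option:
  A. n! — O(n!) does not grow strictly slower than h(n)
  B. n log₂(n) — O(n log n) does not grow strictly faster than f(n)
  C. n^(2/3) — O(n^(2/3)) does not grow strictly faster than f(n)
  D. n² log(n) — O(n² log n) is strictly between O(n log² n) and O(2ⁿ) ✓

Only option D (n² log(n)) lies strictly between.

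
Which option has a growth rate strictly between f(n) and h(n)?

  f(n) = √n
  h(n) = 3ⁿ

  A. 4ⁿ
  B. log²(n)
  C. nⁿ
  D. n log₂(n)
D

We need g(n) with √n = o(g(n)) and g(n) = o(3ⁿ), i.e. O(√n) ≺ g ≺ O(3ⁿ).
Check each option:
  A. 4ⁿ — O(4ⁿ) does not grow strictly slower than h(n)
  B. log²(n) — O(log² n) does not grow strictly faster than f(n)
  C. nⁿ — O(nⁿ) does not grow strictly slower than h(n)
  D. n log₂(n) — O(n log n) is strictly between O(√n) and O(3ⁿ) ✓

Only option D (n log₂(n)) lies strictly between.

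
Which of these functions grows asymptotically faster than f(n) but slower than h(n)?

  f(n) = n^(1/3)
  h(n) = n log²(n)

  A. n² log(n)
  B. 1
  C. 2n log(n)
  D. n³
C

We need g(n) with n^(1/3) = o(g(n)) and g(n) = o(n log²(n)), i.e. O(n^(1/3)) ≺ g ≺ O(n log² n).
Check each option:
  A. n² log(n) — O(n² log n) does not grow strictly slower than h(n)
  B. 1 — O(1) does not grow strictly faster than f(n)
  C. 2n log(n) — O(n log n) is strictly between O(n^(1/3)) and O(n log² n) ✓
  D. n³ — O(n³) does not grow strictly slower than h(n)

Only option C (2n log(n)) lies strictly between.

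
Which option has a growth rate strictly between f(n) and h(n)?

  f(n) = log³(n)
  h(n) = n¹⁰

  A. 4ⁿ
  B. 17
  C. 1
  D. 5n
D

We need g(n) with log³(n) = o(g(n)) and g(n) = o(n¹⁰), i.e. O(log³ n) ≺ g ≺ O(n¹⁰).
Check each option:
  A. 4ⁿ — O(4ⁿ) does not grow strictly slower than h(n)
  B. 17 — O(1) does not grow strictly faster than f(n)
  C. 1 — O(1) does not grow strictly faster than f(n)
  D. 5n — O(n) is strictly between O(log³ n) and O(n¹⁰) ✓

Only option D (5n) lies strictly between.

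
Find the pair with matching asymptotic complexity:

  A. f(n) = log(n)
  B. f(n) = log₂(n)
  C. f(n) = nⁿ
A and B

Examining each function:
  A. log(n) is O(log n)
  B. log₂(n) is O(log n)
  C. nⁿ is O(nⁿ)

Functions A and B both have the same complexity class.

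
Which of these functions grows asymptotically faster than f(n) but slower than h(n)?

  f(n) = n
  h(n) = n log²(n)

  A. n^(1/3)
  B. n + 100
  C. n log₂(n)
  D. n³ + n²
C

We need g(n) with n = o(g(n)) and g(n) = o(n log²(n)), i.e. O(n) ≺ g ≺ O(n log² n).
Check each option:
  A. n^(1/3) — O(n^(1/3)) does not grow strictly faster than f(n)
  B. n + 100 — O(n) does not grow strictly faster than f(n)
  C. n log₂(n) — O(n log n) is strictly between O(n) and O(n log² n) ✓
  D. n³ + n² — O(n³) does not grow strictly slower than h(n)

Only option C (n log₂(n)) lies strictly between.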